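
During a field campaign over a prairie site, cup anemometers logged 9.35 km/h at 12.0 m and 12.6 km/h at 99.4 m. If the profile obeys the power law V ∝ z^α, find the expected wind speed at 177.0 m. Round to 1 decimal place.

13.7 km/h

First find α: α = ln(V₂/V₁)/ln(z₂/z₁) = ln(12.6/9.35)/ln(99.4/12.0) = 0.29832/2.11425 = 0.1411
Extrapolate from 99.4 m to 177.0 m: V₃ = 12.6 × (177.0/99.4)^0.1411 = 12.6 × 1.0848 = 13.6687 km/h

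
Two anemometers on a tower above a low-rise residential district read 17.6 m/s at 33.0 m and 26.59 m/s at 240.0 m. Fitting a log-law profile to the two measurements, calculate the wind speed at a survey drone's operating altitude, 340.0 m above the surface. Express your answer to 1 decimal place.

28.2 m/s

Log law: V ∝ ln(z/z₀). From the pair, with r = V₁/V₂ = 0.66190,
ln z₀ = (ln z₁ − r·ln z₂)/(1 − r) = (3.4965 − 0.66190×5.4806)/0.33810 = -0.3879 → z₀ = 0.6785 m
V₃ = V₁ · ln(z₃/z₀)/ln(z₁/z₀) = 17.6 × 6.2168/3.8844 = 28.1682 m/s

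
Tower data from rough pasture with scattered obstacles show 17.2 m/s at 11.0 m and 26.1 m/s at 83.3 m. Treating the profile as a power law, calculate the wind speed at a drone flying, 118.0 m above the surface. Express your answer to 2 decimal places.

28.04 m/s

First find α: α = ln(V₂/V₁)/ln(z₂/z₁) = ln(26.1/17.2)/ln(83.3/11.0) = 0.41703/2.02455 = 0.2060
Extrapolate from 83.3 m to 118.0 m: V₃ = 26.1 × (118.0/83.3)^0.2060 = 26.1 × 1.0744 = 28.0410 m/s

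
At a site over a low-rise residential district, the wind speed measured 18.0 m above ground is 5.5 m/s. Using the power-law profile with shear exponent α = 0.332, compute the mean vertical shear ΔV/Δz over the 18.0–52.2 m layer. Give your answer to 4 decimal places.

0.0682 m/s/m

Power law: V₂ = V₁ · (z₂/z₁)^α = 5.5 × (2.9000)^0.332 = 7.8321 m/s
ΔV/Δz = (7.8321 − 5.5)/(52.2 − 18.0) = 2.3321/34.2000 = 0.06819 m/s/m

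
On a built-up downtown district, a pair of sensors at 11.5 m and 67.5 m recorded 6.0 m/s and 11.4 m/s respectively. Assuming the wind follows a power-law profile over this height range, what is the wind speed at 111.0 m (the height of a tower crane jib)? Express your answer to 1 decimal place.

First find α: α = ln(V₂/V₁)/ln(z₂/z₁) = ln(11.4/6.0)/ln(67.5/11.5) = 0.64185/1.76978 = 0.3627
Extrapolate from 67.5 m to 111.0 m: V₃ = 11.4 × (111.0/67.5)^0.3627 = 11.4 × 1.1977 = 13.6537 m/s

13.7 m/s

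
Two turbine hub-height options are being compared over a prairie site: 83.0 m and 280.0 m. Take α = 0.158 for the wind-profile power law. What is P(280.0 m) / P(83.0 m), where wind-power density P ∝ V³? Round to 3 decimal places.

Speed ratio: V_B/V_A = (z_B/z_A)^α = (280.0/83.0)^0.158 = (3.3735)^0.158 = 1.21182
Power-density ratio: P_B/P_A = (V_B/V_A)³ = (1.21182)³ = 1.77955

1.780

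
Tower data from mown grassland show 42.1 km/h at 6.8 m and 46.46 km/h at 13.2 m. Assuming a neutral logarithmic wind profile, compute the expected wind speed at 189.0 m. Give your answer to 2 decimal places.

Log law: V ∝ ln(z/z₀). From the pair, with r = V₁/V₂ = 0.90616,
ln z₀ = (ln z₁ − r·ln z₂)/(1 − r) = (1.9169 − 0.90616×2.5802)/0.09384 = -4.4878 → z₀ = 0.01125 m
V₃ = V₁ · ln(z₃/z₀)/ln(z₁/z₀) = 42.1 × 9.7296/6.4047 = 63.9549 km/h

63.95 km/h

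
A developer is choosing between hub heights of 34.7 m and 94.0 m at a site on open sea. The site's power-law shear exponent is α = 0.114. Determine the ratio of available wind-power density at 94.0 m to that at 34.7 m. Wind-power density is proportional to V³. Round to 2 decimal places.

1.41

Speed ratio: V_B/V_A = (z_B/z_A)^α = (94.0/34.7)^0.114 = (2.7089)^0.114 = 1.12031
Power-density ratio: P_B/P_A = (V_B/V_A)³ = (1.12031)³ = 1.40610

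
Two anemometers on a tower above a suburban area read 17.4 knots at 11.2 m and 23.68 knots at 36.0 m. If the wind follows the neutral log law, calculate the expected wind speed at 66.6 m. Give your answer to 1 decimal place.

Log law: V ∝ ln(z/z₀). From the pair, with r = V₁/V₂ = 0.73480,
ln z₀ = (ln z₁ − r·ln z₂)/(1 − r) = (2.4159 − 0.73480×3.5835)/0.26520 = -0.8192 → z₀ = 0.4408 m
V₃ = V₁ · ln(z₃/z₀)/ln(z₁/z₀) = 17.4 × 5.0179/3.2351 = 26.9888 knots

27.0 knots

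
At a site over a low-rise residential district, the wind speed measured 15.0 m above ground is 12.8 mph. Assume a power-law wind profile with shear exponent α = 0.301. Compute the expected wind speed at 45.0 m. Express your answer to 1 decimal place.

17.8 mph

Power-law profile: V₂ = V₁ · (z₂/z₁)^α
V₂ = 12.8 × (45.0/15.0)^0.301 = 12.8 × (3.0000)^0.301
    = 12.8 × 1.3919 = 17.8165 mph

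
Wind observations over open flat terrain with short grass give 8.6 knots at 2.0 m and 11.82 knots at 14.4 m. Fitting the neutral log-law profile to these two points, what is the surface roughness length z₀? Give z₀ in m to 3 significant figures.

z₀ ≈ 0.0103 m

Log law: V(z) ∝ ln(z/z₀). With r = V₁/V₂ = 8.6/11.82 = 0.72758,
r · ln(z₂/z₀) = ln(z₁/z₀) ⇒ ln z₀ = (ln z₁ − r·ln z₂)/(1 − r)
ln z₀ = (0.69315 − 0.72758×2.66723) / 0.27242 = -4.5792
z₀ = exp(-4.5792) = 0.01026 m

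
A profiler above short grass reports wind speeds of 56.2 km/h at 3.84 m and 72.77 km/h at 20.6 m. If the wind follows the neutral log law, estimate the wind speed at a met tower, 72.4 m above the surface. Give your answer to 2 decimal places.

85.17 km/h

Log law: V ∝ ln(z/z₀). From the pair, with r = V₁/V₂ = 0.77230,
ln z₀ = (ln z₁ − r·ln z₂)/(1 − r) = (1.3455 − 0.77230×3.0253)/0.22770 = -4.3519 → z₀ = 0.01288 m
V₃ = V₁ · ln(z₃/z₀)/ln(z₁/z₀) = 56.2 × 8.6341/5.6974 = 85.1684 km/h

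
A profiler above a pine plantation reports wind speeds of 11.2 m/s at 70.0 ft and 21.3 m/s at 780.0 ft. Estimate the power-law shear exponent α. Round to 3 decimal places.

Power law: V₂/V₁ = (z₂/z₁)^α ⇒ α = ln(V₂/V₁) / ln(z₂/z₁)
α = ln(21.3/11.2) / ln(780.0/70.0) = ln(1.9018) / ln(11.1429)
  = 0.64279 / 2.41080 = 0.26663

α ≈ 0.267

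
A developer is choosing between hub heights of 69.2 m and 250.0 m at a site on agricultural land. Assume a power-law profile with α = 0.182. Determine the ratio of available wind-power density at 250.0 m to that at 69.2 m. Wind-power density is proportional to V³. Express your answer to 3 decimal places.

2.016

Speed ratio: V_B/V_A = (z_B/z_A)^α = (250.0/69.2)^0.182 = (3.6127)^0.182 = 1.26336
Power-density ratio: P_B/P_A = (V_B/V_A)³ = (1.26336)³ = 2.01640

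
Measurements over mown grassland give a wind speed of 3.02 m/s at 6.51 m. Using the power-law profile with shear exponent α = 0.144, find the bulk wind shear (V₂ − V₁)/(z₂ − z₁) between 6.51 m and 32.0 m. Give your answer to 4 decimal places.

Power law: V₂ = V₁ · (z₂/z₁)^α = 3.02 × (4.9155)^0.144 = 3.7983 m/s
ΔV/Δz = (3.7983 − 3.02)/(32.0 − 6.51) = 0.7783/25.4900 = 0.03053 m/s/m

0.0305 m/s/m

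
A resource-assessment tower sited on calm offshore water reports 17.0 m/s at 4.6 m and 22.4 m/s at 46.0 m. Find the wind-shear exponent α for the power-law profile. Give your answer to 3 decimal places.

α ≈ 0.120

Power law: V₂/V₁ = (z₂/z₁)^α ⇒ α = ln(V₂/V₁) / ln(z₂/z₁)
α = ln(22.4/17.0) / ln(46.0/4.6) = ln(1.3176) / ln(10.0000)
  = 0.27585 / 2.30259 = 0.11980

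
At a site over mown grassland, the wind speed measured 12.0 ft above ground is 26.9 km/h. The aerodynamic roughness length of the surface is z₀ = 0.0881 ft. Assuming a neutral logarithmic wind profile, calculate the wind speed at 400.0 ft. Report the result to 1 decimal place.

Log law: V(z) ∝ ln(z/z₀), so V₂/V₁ = ln(z₂/z₀) / ln(z₁/z₀).
ln(400.0/0.0881) = 8.4207, ln(12.0/0.0881) = 4.9142
V₂ = 26.9 × 8.4207/4.9142 = 26.9 × 1.7136 = 46.0947 km/h

46.1 km/h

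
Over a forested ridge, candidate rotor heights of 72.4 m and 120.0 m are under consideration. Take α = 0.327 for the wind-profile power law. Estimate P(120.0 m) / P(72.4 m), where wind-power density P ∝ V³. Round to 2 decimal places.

1.64

Speed ratio: V_B/V_A = (z_B/z_A)^α = (120.0/72.4)^0.327 = (1.6575)^0.327 = 1.17966
Power-density ratio: P_B/P_A = (V_B/V_A)³ = (1.17966)³ = 1.64162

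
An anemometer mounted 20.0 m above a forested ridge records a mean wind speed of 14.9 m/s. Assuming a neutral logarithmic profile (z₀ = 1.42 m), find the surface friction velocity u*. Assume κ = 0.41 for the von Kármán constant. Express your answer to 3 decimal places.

Log law: V(z) = (u*/κ) · ln(z/z₀) ⇒ u* = κ · V / ln(z/z₀)
u* = 0.41 × 14.9 / ln(20.0/1.42) = 0.41 × 14.9 / 2.6451
   = 6.1090 / 2.6451 = 2.3096 m/s

u* ≈ 2.310 m/s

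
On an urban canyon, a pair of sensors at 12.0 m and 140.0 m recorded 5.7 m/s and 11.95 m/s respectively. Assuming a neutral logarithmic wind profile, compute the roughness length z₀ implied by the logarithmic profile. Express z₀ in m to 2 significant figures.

Log law: V(z) ∝ ln(z/z₀). With r = V₁/V₂ = 5.7/11.95 = 0.47699,
r · ln(z₂/z₀) = ln(z₁/z₀) ⇒ ln z₀ = (ln z₁ − r·ln z₂)/(1 − r)
ln z₀ = (2.48491 − 0.47699×4.94164) / 0.52301 = 0.2444
z₀ = exp(0.2444) = 1.277 m

z₀ ≈ 1.3 m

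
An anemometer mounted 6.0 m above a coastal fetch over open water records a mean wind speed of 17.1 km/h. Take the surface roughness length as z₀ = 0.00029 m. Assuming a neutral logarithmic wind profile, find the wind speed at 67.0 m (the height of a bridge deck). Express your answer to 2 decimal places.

21.25 km/h

Log law: V(z) ∝ ln(z/z₀), so V₂/V₁ = ln(z₂/z₀) / ln(z₁/z₀).
ln(67.0/0.00029) = 12.3503, ln(6.0/0.00029) = 9.9374
V₂ = 17.1 × 12.3503/9.9374 = 17.1 × 1.2428 = 21.2521 km/h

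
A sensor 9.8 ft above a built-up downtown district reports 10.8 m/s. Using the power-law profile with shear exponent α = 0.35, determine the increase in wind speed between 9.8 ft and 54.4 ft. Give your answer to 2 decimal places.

Power law: V₂ = V₁ · (z₂/z₁)^α = 10.8 × (5.5510)^0.35 = 19.6768 m/s
ΔV = 19.6768 − 10.8 = 8.8768 m/s

8.88 m/s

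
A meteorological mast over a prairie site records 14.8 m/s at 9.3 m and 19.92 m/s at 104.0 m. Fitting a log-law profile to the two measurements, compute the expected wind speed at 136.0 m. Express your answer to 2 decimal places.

Log law: V ∝ ln(z/z₀). From the pair, with r = V₁/V₂ = 0.74297,
ln z₀ = (ln z₁ − r·ln z₂)/(1 − r) = (2.2300 − 0.74297×4.6444)/0.25703 = -4.7490 → z₀ = 0.008660 m
V₃ = V₁ · ln(z₃/z₀)/ln(z₁/z₀) = 14.8 × 9.6617/6.9791 = 20.4889 m/s

20.49 m/s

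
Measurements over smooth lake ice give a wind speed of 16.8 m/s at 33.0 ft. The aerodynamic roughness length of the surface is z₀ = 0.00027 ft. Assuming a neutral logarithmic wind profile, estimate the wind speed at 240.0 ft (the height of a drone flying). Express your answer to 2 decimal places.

19.65 m/s

Log law: V(z) ∝ ln(z/z₀), so V₂/V₁ = ln(z₂/z₀) / ln(z₁/z₀).
ln(240.0/0.00027) = 13.6977, ln(33.0/0.00027) = 11.7136
V₂ = 16.8 × 13.6977/11.7136 = 16.8 × 1.1694 = 19.6457 m/s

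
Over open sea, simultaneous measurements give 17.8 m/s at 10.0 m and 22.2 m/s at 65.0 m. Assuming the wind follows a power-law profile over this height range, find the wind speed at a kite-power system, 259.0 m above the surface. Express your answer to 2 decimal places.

26.13 m/s

First find α: α = ln(V₂/V₁)/ln(z₂/z₁) = ln(22.2/17.8)/ln(65.0/10.0) = 0.22089/1.87180 = 0.1180
Extrapolate from 65.0 m to 259.0 m: V₃ = 22.2 × (259.0/65.0)^0.1180 = 22.2 × 1.1772 = 26.1340 m/s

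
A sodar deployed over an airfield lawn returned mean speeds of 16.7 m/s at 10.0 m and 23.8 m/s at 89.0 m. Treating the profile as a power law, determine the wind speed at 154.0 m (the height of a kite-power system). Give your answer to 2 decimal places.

26.01 m/s

First find α: α = ln(V₂/V₁)/ln(z₂/z₁) = ln(23.8/16.7)/ln(89.0/10.0) = 0.35428/2.18605 = 0.1621
Extrapolate from 89.0 m to 154.0 m: V₃ = 23.8 × (154.0/89.0)^0.1621 = 23.8 × 1.0929 = 26.0117 m/s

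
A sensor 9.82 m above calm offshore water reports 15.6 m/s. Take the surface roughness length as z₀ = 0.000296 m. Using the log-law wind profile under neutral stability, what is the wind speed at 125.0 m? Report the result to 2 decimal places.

19.41 m/s

Log law: V(z) ∝ ln(z/z₀), so V₂/V₁ = ln(z₂/z₀) / ln(z₁/z₀).
ln(125.0/0.000296) = 12.9535, ln(9.82/0.000296) = 10.4096
V₂ = 15.6 × 12.9535/10.4096 = 15.6 × 1.2444 = 19.4123 m/s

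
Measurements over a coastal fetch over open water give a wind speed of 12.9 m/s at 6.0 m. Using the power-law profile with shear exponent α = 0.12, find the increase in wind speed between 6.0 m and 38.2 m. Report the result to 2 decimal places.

Power law: V₂ = V₁ · (z₂/z₁)^α = 12.9 × (6.3667)^0.12 = 16.1087 m/s
ΔV = 16.1087 − 12.9 = 3.2087 m/s

3.21 m/s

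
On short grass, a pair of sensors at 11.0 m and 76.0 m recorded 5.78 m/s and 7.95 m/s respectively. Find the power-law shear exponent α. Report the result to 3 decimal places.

Power law: V₂/V₁ = (z₂/z₁)^α ⇒ α = ln(V₂/V₁) / ln(z₂/z₁)
α = ln(7.95/5.78) / ln(76.0/11.0) = ln(1.3754) / ln(6.9091)
  = 0.31877 / 1.93284 = 0.16492

α ≈ 0.165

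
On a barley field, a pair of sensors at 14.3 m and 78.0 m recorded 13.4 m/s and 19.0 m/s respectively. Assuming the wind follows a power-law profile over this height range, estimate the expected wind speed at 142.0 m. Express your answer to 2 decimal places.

21.49 m/s

First find α: α = ln(V₂/V₁)/ln(z₂/z₁) = ln(19.0/13.4)/ln(78.0/14.3) = 0.34918/1.69645 = 0.2058
Extrapolate from 78.0 m to 142.0 m: V₃ = 19.0 × (142.0/78.0)^0.2058 = 19.0 × 1.1312 = 21.4936 m/s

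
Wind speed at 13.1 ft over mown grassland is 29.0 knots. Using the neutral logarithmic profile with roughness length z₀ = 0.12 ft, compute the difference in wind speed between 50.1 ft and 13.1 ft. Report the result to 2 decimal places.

Log law: V₂ = V₁ · ln(z₂/z₀)/ln(z₁/z₀) = 29.0 × 6.0343/4.6929 = 37.2893 knots
ΔV = 37.2893 − 29.0 = 8.2893 knots

8.29 knots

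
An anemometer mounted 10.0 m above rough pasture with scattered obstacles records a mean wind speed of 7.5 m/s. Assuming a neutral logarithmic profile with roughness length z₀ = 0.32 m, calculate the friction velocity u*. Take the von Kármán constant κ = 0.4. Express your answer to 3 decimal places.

Log law: V(z) = (u*/κ) · ln(z/z₀) ⇒ u* = κ · V / ln(z/z₀)
u* = 0.4 × 7.5 / ln(10.0/0.32) = 0.4 × 7.5 / 3.4420
   = 3.0000 / 3.4420 = 0.8716 m/s

u* ≈ 0.872 m/s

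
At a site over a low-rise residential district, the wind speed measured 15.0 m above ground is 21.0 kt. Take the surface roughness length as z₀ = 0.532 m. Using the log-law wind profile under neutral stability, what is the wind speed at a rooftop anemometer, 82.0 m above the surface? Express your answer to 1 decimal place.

31.7 kt

Log law: V(z) ∝ ln(z/z₀), so V₂/V₁ = ln(z₂/z₀) / ln(z₁/z₀).
ln(82.0/0.532) = 5.0378, ln(15.0/0.532) = 3.3392
V₂ = 21.0 × 5.0378/3.3392 = 21.0 × 1.5087 = 31.6829 kt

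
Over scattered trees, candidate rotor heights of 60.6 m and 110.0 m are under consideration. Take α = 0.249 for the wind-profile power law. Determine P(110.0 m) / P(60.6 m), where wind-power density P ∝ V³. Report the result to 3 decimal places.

Speed ratio: V_B/V_A = (z_B/z_A)^α = (110.0/60.6)^0.249 = (1.8152)^0.249 = 1.16004
Power-density ratio: P_B/P_A = (V_B/V_A)³ = (1.16004)³ = 1.56104

1.561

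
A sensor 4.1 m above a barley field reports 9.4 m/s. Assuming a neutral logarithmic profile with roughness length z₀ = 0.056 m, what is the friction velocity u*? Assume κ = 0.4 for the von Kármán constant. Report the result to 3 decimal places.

Log law: V(z) = (u*/κ) · ln(z/z₀) ⇒ u* = κ · V / ln(z/z₀)
u* = 0.4 × 9.4 / ln(4.1/0.056) = 0.4 × 9.4 / 4.2934
   = 3.7600 / 4.2934 = 0.8758 m/s

u* ≈ 0.876 m/s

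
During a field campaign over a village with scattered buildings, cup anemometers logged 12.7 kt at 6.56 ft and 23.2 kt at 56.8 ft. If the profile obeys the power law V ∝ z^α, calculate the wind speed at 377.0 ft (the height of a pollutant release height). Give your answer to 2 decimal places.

First find α: α = ln(V₂/V₁)/ln(z₂/z₁) = ln(23.2/12.7)/ln(56.8/6.56) = 0.60255/2.15855 = 0.2791
Extrapolate from 56.8 ft to 377.0 ft: V₃ = 23.2 × (377.0/56.8)^0.2791 = 23.2 × 1.6961 = 39.3500 kt

39.35 kt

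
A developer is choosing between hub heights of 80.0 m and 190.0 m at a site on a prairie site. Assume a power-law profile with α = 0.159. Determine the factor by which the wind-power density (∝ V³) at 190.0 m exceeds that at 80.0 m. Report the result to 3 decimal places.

Speed ratio: V_B/V_A = (z_B/z_A)^α = (190.0/80.0)^0.159 = (2.3750)^0.159 = 1.14744
Power-density ratio: P_B/P_A = (V_B/V_A)³ = (1.14744)³ = 1.51075

1.511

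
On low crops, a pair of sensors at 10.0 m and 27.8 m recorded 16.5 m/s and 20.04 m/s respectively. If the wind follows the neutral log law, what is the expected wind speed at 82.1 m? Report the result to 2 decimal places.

Log law: V ∝ ln(z/z₀). From the pair, with r = V₁/V₂ = 0.82335,
ln z₀ = (ln z₁ − r·ln z₂)/(1 − r) = (2.3026 − 0.82335×3.3250)/0.17665 = -2.4631 → z₀ = 0.08517 m
V₃ = V₁ · ln(z₃/z₀)/ln(z₁/z₀) = 16.5 × 6.8710/4.7657 = 23.7893 m/s

23.79 m/s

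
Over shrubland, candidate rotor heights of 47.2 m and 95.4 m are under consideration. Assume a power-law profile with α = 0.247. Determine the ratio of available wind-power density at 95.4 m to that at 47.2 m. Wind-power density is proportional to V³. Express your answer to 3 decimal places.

Speed ratio: V_B/V_A = (z_B/z_A)^α = (95.4/47.2)^0.247 = (2.0212)^0.247 = 1.18983
Power-density ratio: P_B/P_A = (V_B/V_A)³ = (1.18983)³ = 1.68444

1.684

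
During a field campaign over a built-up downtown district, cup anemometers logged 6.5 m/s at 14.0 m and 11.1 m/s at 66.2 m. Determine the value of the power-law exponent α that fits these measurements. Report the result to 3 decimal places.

Power law: V₂/V₁ = (z₂/z₁)^α ⇒ α = ln(V₂/V₁) / ln(z₂/z₁)
α = ln(11.1/6.5) / ln(66.2/14.0) = ln(1.7077) / ln(4.7286)
  = 0.53514 / 1.55362 = 0.34445

α ≈ 0.344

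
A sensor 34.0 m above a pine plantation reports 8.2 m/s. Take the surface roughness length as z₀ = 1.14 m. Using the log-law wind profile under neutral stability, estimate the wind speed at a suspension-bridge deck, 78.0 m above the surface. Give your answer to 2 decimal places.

Log law: V(z) ∝ ln(z/z₀), so V₂/V₁ = ln(z₂/z₀) / ln(z₁/z₀).
ln(78.0/1.14) = 4.2257, ln(34.0/1.14) = 3.3953
V₂ = 8.2 × 4.2257/3.3953 = 8.2 × 1.2446 = 10.2054 m/s

10.21 m/s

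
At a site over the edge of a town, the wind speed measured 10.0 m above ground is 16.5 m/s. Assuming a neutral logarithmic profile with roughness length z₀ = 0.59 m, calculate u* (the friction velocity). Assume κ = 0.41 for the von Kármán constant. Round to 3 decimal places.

Log law: V(z) = (u*/κ) · ln(z/z₀) ⇒ u* = κ · V / ln(z/z₀)
u* = 0.41 × 16.5 / ln(10.0/0.59) = 0.41 × 16.5 / 2.8302
   = 6.7650 / 2.8302 = 2.3903 m/s

u* ≈ 2.390 m/s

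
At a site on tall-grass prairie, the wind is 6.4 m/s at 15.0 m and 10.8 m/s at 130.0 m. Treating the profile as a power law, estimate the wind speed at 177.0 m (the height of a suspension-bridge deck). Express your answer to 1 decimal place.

11.6 m/s

First find α: α = ln(V₂/V₁)/ln(z₂/z₁) = ln(10.8/6.4)/ln(130.0/15.0) = 0.52325/2.15948 = 0.2423
Extrapolate from 130.0 m to 177.0 m: V₃ = 10.8 × (177.0/130.0)^0.2423 = 10.8 × 1.0776 = 11.6386 m/s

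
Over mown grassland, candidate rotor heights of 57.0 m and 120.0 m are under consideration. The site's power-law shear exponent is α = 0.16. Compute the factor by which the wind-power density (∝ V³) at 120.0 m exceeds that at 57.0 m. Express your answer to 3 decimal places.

Speed ratio: V_B/V_A = (z_B/z_A)^α = (120.0/57.0)^0.16 = (2.1053)^0.16 = 1.12649
Power-density ratio: P_B/P_A = (V_B/V_A)³ = (1.12649)³ = 1.42951

1.430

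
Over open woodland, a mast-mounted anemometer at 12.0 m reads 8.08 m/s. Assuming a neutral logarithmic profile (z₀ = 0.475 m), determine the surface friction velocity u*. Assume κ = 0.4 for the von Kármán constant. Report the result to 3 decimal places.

u* ≈ 1.001 m/s

Log law: V(z) = (u*/κ) · ln(z/z₀) ⇒ u* = κ · V / ln(z/z₀)
u* = 0.4 × 8.08 / ln(12.0/0.475) = 0.4 × 8.08 / 3.2293
   = 3.2320 / 3.2293 = 1.0008 m/s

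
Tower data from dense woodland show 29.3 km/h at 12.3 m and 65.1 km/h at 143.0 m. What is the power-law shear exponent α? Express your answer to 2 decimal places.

Power law: V₂/V₁ = (z₂/z₁)^α ⇒ α = ln(V₂/V₁) / ln(z₂/z₁)
α = ln(65.1/29.3) / ln(143.0/12.3) = ln(2.2218) / ln(11.6260)
  = 0.79834 / 2.45325 = 0.32542

α ≈ 0.33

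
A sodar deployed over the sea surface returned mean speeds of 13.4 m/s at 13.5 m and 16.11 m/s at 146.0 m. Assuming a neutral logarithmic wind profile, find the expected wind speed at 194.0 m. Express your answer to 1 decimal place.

16.4 m/s

Log law: V ∝ ln(z/z₀). From the pair, with r = V₁/V₂ = 0.83178,
ln z₀ = (ln z₁ − r·ln z₂)/(1 − r) = (2.6027 − 0.83178×4.9836)/0.16822 = -9.1701 → z₀ = 0.0001041 m
V₃ = V₁ · ln(z₃/z₀)/ln(z₁/z₀) = 13.4 × 14.4380/11.7728 = 16.4335 m/s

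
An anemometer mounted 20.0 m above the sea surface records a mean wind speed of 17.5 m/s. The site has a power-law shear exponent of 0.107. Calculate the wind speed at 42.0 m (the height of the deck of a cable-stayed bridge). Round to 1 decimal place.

Power-law profile: V₂ = V₁ · (z₂/z₁)^α
V₂ = 17.5 × (42.0/20.0)^0.107 = 17.5 × (2.1000)^0.107
    = 17.5 × 1.0826 = 18.9459 m/s

18.9 m/s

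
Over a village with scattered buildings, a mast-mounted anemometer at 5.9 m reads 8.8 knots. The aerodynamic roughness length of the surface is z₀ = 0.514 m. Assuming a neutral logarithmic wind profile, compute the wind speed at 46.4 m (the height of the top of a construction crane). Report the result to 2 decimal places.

16.24 knots

Log law: V(z) ∝ ln(z/z₀), so V₂/V₁ = ln(z₂/z₀) / ln(z₁/z₀).
ln(46.4/0.514) = 4.5028, ln(5.9/0.514) = 2.4405
V₂ = 8.8 × 4.5028/2.4405 = 8.8 × 1.8451 = 16.2365 knots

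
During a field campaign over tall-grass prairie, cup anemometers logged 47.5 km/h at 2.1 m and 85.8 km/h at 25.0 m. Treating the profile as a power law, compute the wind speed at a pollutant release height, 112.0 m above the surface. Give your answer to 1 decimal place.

First find α: α = ln(V₂/V₁)/ln(z₂/z₁) = ln(85.8/47.5)/ln(25.0/2.1) = 0.59129/2.47694 = 0.2387
Extrapolate from 25.0 m to 112.0 m: V₃ = 85.8 × (112.0/25.0)^0.2387 = 85.8 × 1.4304 = 122.7323 km/h

122.7 km/h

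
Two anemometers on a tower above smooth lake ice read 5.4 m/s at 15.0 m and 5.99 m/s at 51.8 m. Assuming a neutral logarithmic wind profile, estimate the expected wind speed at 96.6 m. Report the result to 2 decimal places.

6.29 m/s

Log law: V ∝ ln(z/z₀). From the pair, with r = V₁/V₂ = 0.90150,
ln z₀ = (ln z₁ − r·ln z₂)/(1 − r) = (2.7081 − 0.90150×3.9474)/0.09850 = -8.6351 → z₀ = 0.0001778 m
V₃ = V₁ · ln(z₃/z₀)/ln(z₁/z₀) = 5.4 × 13.2056/11.3431 = 6.2867 m/s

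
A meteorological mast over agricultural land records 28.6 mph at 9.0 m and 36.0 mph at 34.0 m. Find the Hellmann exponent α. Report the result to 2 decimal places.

α ≈ 0.17

Power law: V₂/V₁ = (z₂/z₁)^α ⇒ α = ln(V₂/V₁) / ln(z₂/z₁)
α = ln(36.0/28.6) / ln(34.0/9.0) = ln(1.2587) / ln(3.7778)
  = 0.23011 / 1.32914 = 0.17313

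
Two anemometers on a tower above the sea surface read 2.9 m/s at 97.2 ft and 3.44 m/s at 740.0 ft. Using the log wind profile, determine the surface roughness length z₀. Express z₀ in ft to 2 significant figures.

Log law: V(z) ∝ ln(z/z₀). With r = V₁/V₂ = 2.9/3.44 = 0.84302,
r · ln(z₂/z₀) = ln(z₁/z₀) ⇒ ln z₀ = (ln z₁ − r·ln z₂)/(1 − r)
ln z₀ = (4.57677 − 0.84302×6.60665) / 0.15698 = -6.3244
z₀ = exp(-6.3244) = 0.001792 ft

z₀ ≈ 0.0018 ft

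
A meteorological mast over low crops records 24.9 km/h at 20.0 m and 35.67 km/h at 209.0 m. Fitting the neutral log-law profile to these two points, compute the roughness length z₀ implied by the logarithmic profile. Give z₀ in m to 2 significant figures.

Log law: V(z) ∝ ln(z/z₀). With r = V₁/V₂ = 24.9/35.67 = 0.69807,
r · ln(z₂/z₀) = ln(z₁/z₀) ⇒ ln z₀ = (ln z₁ − r·ln z₂)/(1 − r)
ln z₀ = (2.99573 − 0.69807×5.34233) / 0.30193 = -2.4296
z₀ = exp(-2.4296) = 0.08808 m

z₀ ≈ 0.088 m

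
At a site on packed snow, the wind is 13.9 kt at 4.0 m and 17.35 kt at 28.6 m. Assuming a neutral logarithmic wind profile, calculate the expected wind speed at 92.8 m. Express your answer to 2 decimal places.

Log law: V ∝ ln(z/z₀). From the pair, with r = V₁/V₂ = 0.80115,
ln z₀ = (ln z₁ − r·ln z₂)/(1 − r) = (1.3863 − 0.80115×3.3534)/0.19885 = -6.5392 → z₀ = 0.001446 m
V₃ = V₁ · ln(z₃/z₀)/ln(z₁/z₀) = 13.9 × 11.0696/7.9255 = 19.4143 kt

19.41 kt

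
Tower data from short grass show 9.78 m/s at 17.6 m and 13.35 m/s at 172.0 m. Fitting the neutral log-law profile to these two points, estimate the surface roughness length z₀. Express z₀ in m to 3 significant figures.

z₀ ≈ 0.0341 m

Log law: V(z) ∝ ln(z/z₀). With r = V₁/V₂ = 9.78/13.35 = 0.73258,
r · ln(z₂/z₀) = ln(z₁/z₀) ⇒ ln z₀ = (ln z₁ − r·ln z₂)/(1 − r)
ln z₀ = (2.86790 − 0.73258×5.14749) / 0.26742 = -3.3770
z₀ = exp(-3.3770) = 0.03415 m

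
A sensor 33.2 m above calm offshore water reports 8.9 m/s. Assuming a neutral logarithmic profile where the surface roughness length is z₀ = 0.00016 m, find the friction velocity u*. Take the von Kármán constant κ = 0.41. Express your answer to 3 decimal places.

Log law: V(z) = (u*/κ) · ln(z/z₀) ⇒ u* = κ · V / ln(z/z₀)
u* = 0.41 × 8.9 / ln(33.2/0.00016) = 0.41 × 8.9 / 12.2429
   = 3.6490 / 12.2429 = 0.2981 m/s

u* ≈ 0.298 m/s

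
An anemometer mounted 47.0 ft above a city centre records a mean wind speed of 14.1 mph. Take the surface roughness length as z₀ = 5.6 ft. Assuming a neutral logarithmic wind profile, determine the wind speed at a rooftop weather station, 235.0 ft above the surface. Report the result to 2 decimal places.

24.77 mph

Log law: V(z) ∝ ln(z/z₀), so V₂/V₁ = ln(z₂/z₀) / ln(z₁/z₀).
ln(235.0/5.6) = 3.7368, ln(47.0/5.6) = 2.1274
V₂ = 14.1 × 3.7368/2.1274 = 14.1 × 1.7565 = 24.7671 mph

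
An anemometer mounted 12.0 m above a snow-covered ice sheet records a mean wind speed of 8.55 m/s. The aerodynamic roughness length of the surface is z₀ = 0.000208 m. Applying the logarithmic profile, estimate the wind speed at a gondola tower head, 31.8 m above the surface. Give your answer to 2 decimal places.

Log law: V(z) ∝ ln(z/z₀), so V₂/V₁ = ln(z₂/z₀) / ln(z₁/z₀).
ln(31.8/0.000208) = 11.9374, ln(12.0/0.000208) = 10.9629
V₂ = 8.55 × 11.9374/10.9629 = 8.55 × 1.0889 = 9.3101 m/s

9.31 m/s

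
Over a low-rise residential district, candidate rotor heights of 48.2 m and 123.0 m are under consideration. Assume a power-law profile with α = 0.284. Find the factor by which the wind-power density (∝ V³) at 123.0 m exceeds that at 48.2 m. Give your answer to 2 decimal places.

Speed ratio: V_B/V_A = (z_B/z_A)^α = (123.0/48.2)^0.284 = (2.5519)^0.284 = 1.30481
Power-density ratio: P_B/P_A = (V_B/V_A)³ = (1.30481)³ = 2.22148

2.22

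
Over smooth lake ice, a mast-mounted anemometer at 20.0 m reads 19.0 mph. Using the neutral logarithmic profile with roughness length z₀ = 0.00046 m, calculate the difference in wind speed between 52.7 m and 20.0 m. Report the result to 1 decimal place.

Log law: V₂ = V₁ · ln(z₂/z₀)/ln(z₁/z₀) = 19.0 × 11.6489/10.6800 = 20.7237 mph
ΔV = 20.7237 − 19.0 = 1.7237 mph

1.7 mph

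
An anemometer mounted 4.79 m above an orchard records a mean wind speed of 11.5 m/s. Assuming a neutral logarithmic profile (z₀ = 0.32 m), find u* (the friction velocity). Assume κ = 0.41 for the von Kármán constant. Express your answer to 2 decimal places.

Log law: V(z) = (u*/κ) · ln(z/z₀) ⇒ u* = κ · V / ln(z/z₀)
u* = 0.41 × 11.5 / ln(4.79/0.32) = 0.41 × 11.5 / 2.7060
   = 4.7150 / 2.7060 = 1.7424 m/s

u* ≈ 1.74 m/s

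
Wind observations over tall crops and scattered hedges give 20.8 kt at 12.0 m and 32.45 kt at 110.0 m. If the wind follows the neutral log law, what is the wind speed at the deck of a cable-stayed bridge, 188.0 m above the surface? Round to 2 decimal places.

Log law: V ∝ ln(z/z₀). From the pair, with r = V₁/V₂ = 0.64099,
ln z₀ = (ln z₁ − r·ln z₂)/(1 − r) = (2.4849 − 0.64099×4.7005)/0.35901 = -1.4708 → z₀ = 0.2297 m
V₃ = V₁ · ln(z₃/z₀)/ln(z₁/z₀) = 20.8 × 6.7072/3.9557 = 35.2682 kt

35.27 kt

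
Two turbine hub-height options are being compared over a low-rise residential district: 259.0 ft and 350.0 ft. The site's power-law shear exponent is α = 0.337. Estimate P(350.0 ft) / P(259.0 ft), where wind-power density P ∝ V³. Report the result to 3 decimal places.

1.356

Speed ratio: V_B/V_A = (z_B/z_A)^α = (350.0/259.0)^0.337 = (1.3514)^0.337 = 1.10680
Power-density ratio: P_B/P_A = (V_B/V_A)³ = (1.10680)³ = 1.35583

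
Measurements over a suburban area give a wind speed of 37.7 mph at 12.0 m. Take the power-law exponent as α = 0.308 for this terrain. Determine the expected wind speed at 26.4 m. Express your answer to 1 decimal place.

48.1 mph

Power-law profile: V₂ = V₁ · (z₂/z₁)^α
V₂ = 37.7 × (26.4/12.0)^0.308 = 37.7 × (2.2000)^0.308
    = 37.7 × 1.2749 = 48.0626 mph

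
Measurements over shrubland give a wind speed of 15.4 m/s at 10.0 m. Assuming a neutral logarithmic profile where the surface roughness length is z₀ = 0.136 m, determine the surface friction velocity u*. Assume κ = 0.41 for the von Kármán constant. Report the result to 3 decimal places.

Log law: V(z) = (u*/κ) · ln(z/z₀) ⇒ u* = κ · V / ln(z/z₀)
u* = 0.41 × 15.4 / ln(10.0/0.136) = 0.41 × 15.4 / 4.2977
   = 6.3140 / 4.2977 = 1.4692 m/s

u* ≈ 1.469 m/s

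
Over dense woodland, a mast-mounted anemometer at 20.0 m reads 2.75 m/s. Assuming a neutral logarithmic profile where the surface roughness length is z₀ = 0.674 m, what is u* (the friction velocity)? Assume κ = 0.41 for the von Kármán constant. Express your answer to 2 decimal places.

Log law: V(z) = (u*/κ) · ln(z/z₀) ⇒ u* = κ · V / ln(z/z₀)
u* = 0.41 × 2.75 / ln(20.0/0.674) = 0.41 × 2.75 / 3.3903
   = 1.1275 / 3.3903 = 0.3326 m/s

u* ≈ 0.33 m/s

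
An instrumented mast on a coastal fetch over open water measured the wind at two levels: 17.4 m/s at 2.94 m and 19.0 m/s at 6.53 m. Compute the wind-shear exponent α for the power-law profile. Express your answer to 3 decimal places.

Power law: V₂/V₁ = (z₂/z₁)^α ⇒ α = ln(V₂/V₁) / ln(z₂/z₁)
α = ln(19.0/17.4) / ln(6.53/2.94) = ln(1.0920) / ln(2.2211)
  = 0.08797 / 0.79800 = 0.11024

α ≈ 0.110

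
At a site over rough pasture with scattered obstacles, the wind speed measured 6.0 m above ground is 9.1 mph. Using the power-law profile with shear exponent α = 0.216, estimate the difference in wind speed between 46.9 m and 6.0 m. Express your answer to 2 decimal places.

5.09 mph

Power law: V₂ = V₁ · (z₂/z₁)^α = 9.1 × (7.8167)^0.216 = 14.1884 mph
ΔV = 14.1884 − 9.1 = 5.0884 mph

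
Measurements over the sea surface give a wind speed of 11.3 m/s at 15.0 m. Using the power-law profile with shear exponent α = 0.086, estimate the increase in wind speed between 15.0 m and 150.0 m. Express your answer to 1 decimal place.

2.5 m/s

Power law: V₂ = V₁ · (z₂/z₁)^α = 11.3 × (10.0000)^0.086 = 13.7746 m/s
ΔV = 13.7746 − 11.3 = 2.4746 m/s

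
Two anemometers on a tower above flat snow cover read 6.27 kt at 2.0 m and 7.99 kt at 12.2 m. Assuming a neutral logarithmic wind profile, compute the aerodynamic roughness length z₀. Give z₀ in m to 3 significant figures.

Log law: V(z) ∝ ln(z/z₀). With r = V₁/V₂ = 6.27/7.99 = 0.78473,
r · ln(z₂/z₀) = ln(z₁/z₀) ⇒ ln z₀ = (ln z₁ − r·ln z₂)/(1 − r)
ln z₀ = (0.69315 − 0.78473×2.50144) / 0.21527 = -5.8987
z₀ = exp(-5.8987) = 0.002743 m

z₀ ≈ 0.00274 m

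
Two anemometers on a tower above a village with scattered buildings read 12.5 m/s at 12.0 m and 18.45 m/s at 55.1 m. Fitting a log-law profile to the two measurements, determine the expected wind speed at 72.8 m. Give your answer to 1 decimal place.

19.5 m/s

Log law: V ∝ ln(z/z₀). From the pair, with r = V₁/V₂ = 0.67751,
ln z₀ = (ln z₁ − r·ln z₂)/(1 − r) = (2.4849 − 0.67751×4.0091)/0.32249 = -0.7173 → z₀ = 0.4881 m
V₃ = V₁ · ln(z₃/z₀)/ln(z₁/z₀) = 12.5 × 5.0050/3.2022 = 19.5374 m/s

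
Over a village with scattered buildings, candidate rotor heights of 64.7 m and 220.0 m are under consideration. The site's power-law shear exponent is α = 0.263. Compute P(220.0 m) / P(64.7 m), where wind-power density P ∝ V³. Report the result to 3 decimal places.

Speed ratio: V_B/V_A = (z_B/z_A)^α = (220.0/64.7)^0.263 = (3.4003)^0.263 = 1.37971
Power-density ratio: P_B/P_A = (V_B/V_A)³ = (1.37971)³ = 2.62644

2.626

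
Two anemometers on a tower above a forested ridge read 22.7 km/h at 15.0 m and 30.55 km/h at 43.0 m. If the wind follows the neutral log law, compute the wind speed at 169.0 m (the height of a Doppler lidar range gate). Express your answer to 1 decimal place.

Log law: V ∝ ln(z/z₀). From the pair, with r = V₁/V₂ = 0.74304,
ln z₀ = (ln z₁ − r·ln z₂)/(1 − r) = (2.7081 − 0.74304×3.7612)/0.25696 = -0.3374 → z₀ = 0.7136 m
V₃ = V₁ · ln(z₃/z₀)/ln(z₁/z₀) = 22.7 × 5.4673/3.0454 = 40.7520 km/h

40.8 km/h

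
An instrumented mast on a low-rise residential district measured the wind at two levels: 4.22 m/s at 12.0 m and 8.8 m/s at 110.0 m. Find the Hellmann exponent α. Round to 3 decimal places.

α ≈ 0.332

Power law: V₂/V₁ = (z₂/z₁)^α ⇒ α = ln(V₂/V₁) / ln(z₂/z₁)
α = ln(8.8/4.22) / ln(110.0/12.0) = ln(2.0853) / ln(9.1667)
  = 0.73492 / 2.21557 = 0.33170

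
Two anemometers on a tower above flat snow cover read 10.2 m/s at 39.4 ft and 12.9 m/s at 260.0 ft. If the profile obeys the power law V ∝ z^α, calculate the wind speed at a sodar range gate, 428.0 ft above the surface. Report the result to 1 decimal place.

First find α: α = ln(V₂/V₁)/ln(z₂/z₁) = ln(12.9/10.2)/ln(260.0/39.4) = 0.23484/1.88692 = 0.1245
Extrapolate from 260.0 ft to 428.0 ft: V₃ = 12.9 × (428.0/260.0)^0.1245 = 12.9 × 1.0640 = 13.7256 m/s

13.7 m/s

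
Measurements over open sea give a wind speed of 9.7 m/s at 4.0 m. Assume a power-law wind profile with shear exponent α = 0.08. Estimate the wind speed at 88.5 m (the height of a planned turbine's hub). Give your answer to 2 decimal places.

12.43 m/s

Power-law profile: V₂ = V₁ · (z₂/z₁)^α
V₂ = 9.7 × (88.5/4.0)^0.08 = 9.7 × (22.1250)^0.08
    = 9.7 × 1.2811 = 12.4269 m/s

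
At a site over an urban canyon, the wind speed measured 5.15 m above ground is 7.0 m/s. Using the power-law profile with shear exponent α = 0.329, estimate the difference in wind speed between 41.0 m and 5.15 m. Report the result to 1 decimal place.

Power law: V₂ = V₁ · (z₂/z₁)^α = 7.0 × (7.9612)^0.329 = 13.8522 m/s
ΔV = 13.8522 − 7.0 = 6.8522 m/s

6.9 m/s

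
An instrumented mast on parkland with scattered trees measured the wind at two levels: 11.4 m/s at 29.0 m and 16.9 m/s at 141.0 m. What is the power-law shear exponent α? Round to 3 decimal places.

Power law: V₂/V₁ = (z₂/z₁)^α ⇒ α = ln(V₂/V₁) / ln(z₂/z₁)
α = ln(16.9/11.4) / ln(141.0/29.0) = ln(1.4825) / ln(4.8621)
  = 0.39370 / 1.58146 = 0.24895

α ≈ 0.249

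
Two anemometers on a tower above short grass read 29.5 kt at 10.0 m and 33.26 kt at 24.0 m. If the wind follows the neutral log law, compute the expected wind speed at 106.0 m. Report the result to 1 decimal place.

39.6 kt

Log law: V ∝ ln(z/z₀). From the pair, with r = V₁/V₂ = 0.88695,
ln z₀ = (ln z₁ − r·ln z₂)/(1 − r) = (2.3026 − 0.88695×3.1781)/0.11305 = -4.5661 → z₀ = 0.01040 m
V₃ = V₁ · ln(z₃/z₀)/ln(z₁/z₀) = 29.5 × 9.2296/6.8687 = 39.6395 kt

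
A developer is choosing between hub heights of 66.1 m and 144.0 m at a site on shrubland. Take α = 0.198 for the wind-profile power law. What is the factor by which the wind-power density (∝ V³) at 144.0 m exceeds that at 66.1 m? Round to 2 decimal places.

1.59

Speed ratio: V_B/V_A = (z_B/z_A)^α = (144.0/66.1)^0.198 = (2.1785)^0.198 = 1.16669
Power-density ratio: P_B/P_A = (V_B/V_A)³ = (1.16669)³ = 1.58806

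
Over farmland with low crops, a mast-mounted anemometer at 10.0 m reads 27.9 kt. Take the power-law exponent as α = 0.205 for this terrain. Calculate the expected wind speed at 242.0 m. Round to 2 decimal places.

Power-law profile: V₂ = V₁ · (z₂/z₁)^α
V₂ = 27.9 × (242.0/10.0)^0.205 = 27.9 × (24.2000)^0.205
    = 27.9 × 1.9217 = 53.6150 kt

53.62 kt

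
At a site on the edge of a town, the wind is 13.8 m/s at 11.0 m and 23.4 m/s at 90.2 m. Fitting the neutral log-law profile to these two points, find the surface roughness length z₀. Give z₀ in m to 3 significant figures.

z₀ ≈ 0.534 m

Log law: V(z) ∝ ln(z/z₀). With r = V₁/V₂ = 13.8/23.4 = 0.58974,
r · ln(z₂/z₀) = ln(z₁/z₀) ⇒ ln z₀ = (ln z₁ − r·ln z₂)/(1 − r)
ln z₀ = (2.39790 − 0.58974×4.50203) / 0.41026 = -0.6268
z₀ = exp(-0.6268) = 0.5343 m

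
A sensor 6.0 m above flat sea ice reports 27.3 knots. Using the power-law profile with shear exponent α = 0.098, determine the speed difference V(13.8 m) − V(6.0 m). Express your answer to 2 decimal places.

2.32 knots

Power law: V₂ = V₁ · (z₂/z₁)^α = 27.3 × (2.3000)^0.098 = 29.6218 knots
ΔV = 29.6218 − 27.3 = 2.3218 knots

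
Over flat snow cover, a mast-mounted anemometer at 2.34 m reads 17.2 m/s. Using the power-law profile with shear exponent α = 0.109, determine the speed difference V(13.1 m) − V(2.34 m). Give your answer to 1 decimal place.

Power law: V₂ = V₁ · (z₂/z₁)^α = 17.2 × (5.5983)^0.109 = 20.7523 m/s
ΔV = 20.7523 − 17.2 = 3.5523 m/s

3.6 m/s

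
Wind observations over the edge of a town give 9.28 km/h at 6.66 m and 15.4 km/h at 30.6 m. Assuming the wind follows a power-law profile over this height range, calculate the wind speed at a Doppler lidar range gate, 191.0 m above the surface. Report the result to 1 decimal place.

28.3 km/h

First find α: α = ln(V₂/V₁)/ln(z₂/z₁) = ln(15.4/9.28)/ln(30.6/6.66) = 0.50651/1.52488 = 0.3322
Extrapolate from 30.6 m to 191.0 m: V₃ = 15.4 × (191.0/30.6)^0.3322 = 15.4 × 1.8373 = 28.2939 km/h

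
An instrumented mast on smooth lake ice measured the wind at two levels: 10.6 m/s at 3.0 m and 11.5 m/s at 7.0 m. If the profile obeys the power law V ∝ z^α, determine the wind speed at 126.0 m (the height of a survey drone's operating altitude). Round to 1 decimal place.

First find α: α = ln(V₂/V₁)/ln(z₂/z₁) = ln(11.5/10.6)/ln(7.0/3.0) = 0.08149/0.84730 = 0.0962
Extrapolate from 7.0 m to 126.0 m: V₃ = 11.5 × (126.0/7.0)^0.0962 = 11.5 × 1.3205 = 15.1855 m/s

15.2 m/s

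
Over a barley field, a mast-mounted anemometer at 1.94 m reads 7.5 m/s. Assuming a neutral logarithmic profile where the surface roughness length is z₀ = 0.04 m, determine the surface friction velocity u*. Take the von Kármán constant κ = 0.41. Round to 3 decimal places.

u* ≈ 0.792 m/s

Log law: V(z) = (u*/κ) · ln(z/z₀) ⇒ u* = κ · V / ln(z/z₀)
u* = 0.41 × 7.5 / ln(1.94/0.04) = 0.41 × 7.5 / 3.8816
   = 3.0750 / 3.8816 = 0.7922 m/s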